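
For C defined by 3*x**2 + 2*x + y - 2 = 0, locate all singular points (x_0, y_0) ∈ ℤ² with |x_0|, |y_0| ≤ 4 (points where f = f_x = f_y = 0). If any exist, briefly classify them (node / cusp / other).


No singular points in the scanned grid; C is smooth there.

Compute partial derivatives:
  f_x = 6*x + 2.
  f_y = 1.
f_y = 1 is a nonzero constant, so f_y never vanishes: no point (x, y) can satisfy f = f_x = f_y = 0. In particular no (x, y) ∈ {−4, ..., 4}² is singular; the curve is smooth.


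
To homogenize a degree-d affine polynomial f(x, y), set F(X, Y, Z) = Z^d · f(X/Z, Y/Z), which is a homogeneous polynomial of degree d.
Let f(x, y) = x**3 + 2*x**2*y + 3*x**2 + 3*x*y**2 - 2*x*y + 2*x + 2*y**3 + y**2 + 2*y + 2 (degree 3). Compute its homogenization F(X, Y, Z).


F(X, Y, Z) = X**3 + 2*X**2*Y + 3*X**2*Z + 3*X*Y**2 - 2*X*Y*Z + 2*X*Z**2 + 2*Y**3 + Y**2*Z + 2*Y*Z**2 + 2*Z**3

deg(f) = 3.
Substitute x = X/Z, y = Y/Z into f, then multiply by Z^3.
  monomial 1·x^3·y^0 ↦ 1·X^3·Y^0·Z^0.
  monomial 2·x^2·y^1 ↦ 2·X^2·Y^1·Z^0.
  monomial 3·x^2·y^0 ↦ 3·X^2·Y^0·Z^1.
  monomial 3·x^1·y^2 ↦ 3·X^1·Y^2·Z^0.
  monomial -2·x^1·y^1 ↦ -2·X^1·Y^1·Z^1.
  monomial 2·x^1·y^0 ↦ 2·X^1·Y^0·Z^2.
  monomial 2·x^0·y^3 ↦ 2·X^0·Y^3·Z^0.
  monomial 1·x^0·y^2 ↦ 1·X^0·Y^2·Z^1.
  monomial 2·x^0·y^1 ↦ 2·X^0·Y^1·Z^2.
  monomial 2·x^0·y^0 ↦ 2·X^0·Y^0·Z^3.
Collecting: F(X, Y, Z) = X**3 + 2*X**2*Y + 3*X**2*Z + 3*X*Y**2 - 2*X*Y*Z + 2*X*Z**2 + 2*Y**3 + Y**2*Z + 2*Y*Z**2 + 2*Z**3.


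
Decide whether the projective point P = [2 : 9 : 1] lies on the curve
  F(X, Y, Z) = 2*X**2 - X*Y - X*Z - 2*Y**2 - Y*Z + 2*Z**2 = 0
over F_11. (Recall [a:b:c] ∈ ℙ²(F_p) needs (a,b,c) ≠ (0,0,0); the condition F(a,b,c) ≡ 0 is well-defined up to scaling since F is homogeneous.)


F(2,9,1) ≡ 6 (mod 11); P is NOT on the curve.

Evaluate F(2, 9, 1) term-by-term (mod 11).
  2*X**2 ↦ 2·4·1·1 = 8
  -X*Y ↦ -1·2·9·1 = -18
  -X*Z ↦ -1·2·1·1 = -2
  -2*Y**2 ↦ -2·1·81·1 = -162
  -Y*Z ↦ -1·1·9·1 = -9
  2*Z**2 ↦ 2·1·1·1 = 2
Sum: F(2, 9, 1) = (8) + (-18) + (-2) + (-162) + (-9) + (2) = -181.
Reducing mod 11: -181 ≡ 6 (mod 11).
Since F(a, b, c) ≡ 6 ≠ 0 (mod 11), P does NOT lie on the curve.


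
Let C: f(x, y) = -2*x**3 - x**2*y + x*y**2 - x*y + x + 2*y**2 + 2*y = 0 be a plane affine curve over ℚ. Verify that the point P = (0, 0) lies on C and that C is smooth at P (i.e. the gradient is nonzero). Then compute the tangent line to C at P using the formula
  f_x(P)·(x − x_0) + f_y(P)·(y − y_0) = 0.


Tangent line at P: x + 2*y = 0.

Step 1: f(0, 0) = 0, so P lies on C.
Step 2: partial derivatives
  f_x(x, y) = -6*x**2 - 2*x*y + y**2 - y + 1, f_y(x, y) = -x**2 + 2*x*y - x + 4*y + 2.
  f_x(P) = 1, f_y(P) = 2 (gradient nonzero, so P is smooth).
Step 3: tangent line at P: 1·(x − 0) + 2·(y − 0) = 0.
Expanding: x + 2*y = 0.


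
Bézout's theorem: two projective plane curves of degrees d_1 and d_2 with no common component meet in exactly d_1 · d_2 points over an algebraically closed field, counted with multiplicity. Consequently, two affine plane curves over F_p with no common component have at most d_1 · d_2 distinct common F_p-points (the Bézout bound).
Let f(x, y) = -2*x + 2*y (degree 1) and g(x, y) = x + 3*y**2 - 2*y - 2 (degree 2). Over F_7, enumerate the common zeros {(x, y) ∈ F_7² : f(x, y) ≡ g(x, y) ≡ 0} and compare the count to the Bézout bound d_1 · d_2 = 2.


Common zeros: {(1, 1), (4, 4)}; count = 2; Bézout bound = 2.

deg(f) = 1, deg(g) = 2, so Bézout bound = 2.
Scan x ∈ F_7. For each x, list the y ∈ F_7 with f(x, y) ≡ 0 and those with g(x, y) ≡ 0 (mod 7); the common zeros in that column are the intersection.
  x = 0: f ≡ 0 at y ∈ {0}; g ≡ 0 at y ∈ {5}; common: ∅.
  x = 1: f ≡ 0 at y ∈ {1}; g ≡ 0 at y ∈ {1, 2}; common: {1}.
  x = 2: f ≡ 0 at y ∈ {2}; g ≡ 0 at y ∈ {0, 3}; common: ∅.
  x = 3: f ≡ 0 at y ∈ {3}; g ≡ 0 at y ∈ ∅; common: ∅.
  x = 4: f ≡ 0 at y ∈ {4}; g ≡ 0 at y ∈ {4, 6}; common: {4}.
  x = 5: f ≡ 0 at y ∈ {5}; g ≡ 0 at y ∈ ∅; common: ∅.
  x = 6: f ≡ 0 at y ∈ {6}; g ≡ 0 at y ∈ ∅; common: ∅.
Collecting: common zeros = {(1, 1), (4, 4)}, so the count is 2.
Comparison with the Bézout bound: 2 ≤ 2 = deg(f)·deg(g), as expected for curves with no common component (the bound is attained).


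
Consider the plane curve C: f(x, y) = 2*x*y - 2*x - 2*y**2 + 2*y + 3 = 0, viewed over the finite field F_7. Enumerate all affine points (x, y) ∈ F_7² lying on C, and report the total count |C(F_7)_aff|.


Affine F_7-points: {(0, 4), (2, 5), (4, 2), (4, 3), (5, 0), (5, 6)}; count = 6.

For each of the 49 pairs (x, y) ∈ F_7², evaluate f(x, y) mod 7. Record the zeros.
  x = 0: [0↦3, 1↦3, 2↦6, 3↦5, 4↦0, 5↦5, 6↦6]  zeros at y ∈ {4}
  x = 1: [0↦1, 1↦3, 2↦1, 3↦2, 4↦6, 5↦6, 6↦2]  zeros at y ∈ ∅
  x = 2: [0↦6, 1↦3, 2↦3, 3↦6, 4↦5, 5↦0, 6↦5]  zeros at y ∈ {5}
  x = 3: [0↦4, 1↦3, 2↦5, 3↦3, 4↦4, 5↦1, 6↦1]  zeros at y ∈ ∅
  x = 4: [0↦2, 1↦3, 2↦0, 3↦0, 4↦3, 5↦2, 6↦4]  zeros at y ∈ {2, 3}
  x = 5: [0↦0, 1↦3, 2↦2, 3↦4, 4↦2, 5↦3, 6↦0]  zeros at y ∈ {0, 6}
  x = 6: [0↦5, 1↦3, 2↦4, 3↦1, 4↦1, 5↦4, 6↦3]  zeros at y ∈ ∅
Collecting zeros: affine points = {(0, 4), (2, 5), (4, 2), (4, 3), (5, 0), (5, 6)}.
Total count |C(F_7)_aff| = 6.


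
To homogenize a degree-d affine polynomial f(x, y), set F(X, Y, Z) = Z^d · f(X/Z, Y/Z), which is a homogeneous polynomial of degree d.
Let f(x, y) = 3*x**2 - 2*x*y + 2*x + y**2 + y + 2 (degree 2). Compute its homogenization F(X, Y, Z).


F(X, Y, Z) = 3*X**2 - 2*X*Y + 2*X*Z + Y**2 + Y*Z + 2*Z**2

deg(f) = 2.
Substitute x = X/Z, y = Y/Z into f, then multiply by Z^2.
  monomial 3·x^2·y^0 ↦ 3·X^2·Y^0·Z^0.
  monomial -2·x^1·y^1 ↦ -2·X^1·Y^1·Z^0.
  monomial 2·x^1·y^0 ↦ 2·X^1·Y^0·Z^1.
  monomial 1·x^0·y^2 ↦ 1·X^0·Y^2·Z^0.
  monomial 1·x^0·y^1 ↦ 1·X^0·Y^1·Z^1.
  monomial 2·x^0·y^0 ↦ 2·X^0·Y^0·Z^2.
Collecting: F(X, Y, Z) = 3*X**2 - 2*X*Y + 2*X*Z + Y**2 + Y*Z + 2*Z**2.


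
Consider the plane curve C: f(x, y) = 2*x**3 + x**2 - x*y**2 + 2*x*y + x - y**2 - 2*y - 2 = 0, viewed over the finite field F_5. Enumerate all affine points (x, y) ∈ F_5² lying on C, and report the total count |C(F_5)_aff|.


Affine F_5-points: {(0, 1), (0, 2), (1, 1), (1, 4), (2, 0), (2, 4), (3, 3), (4, 4)}; count = 8.

For each of the 25 pairs (x, y) ∈ F_5², evaluate f(x, y) mod 5. Record the zeros.
  x = 0: [0↦3, 1↦0, 2↦0, 3↦3, 4↦4]  zeros at y ∈ {1, 2}
  x = 1: [0↦2, 1↦0, 2↦4, 3↦4, 4↦0]  zeros at y ∈ {1, 4}
  x = 2: [0↦0, 1↦4, 2↦2, 3↦4, 4↦0]  zeros at y ∈ {0, 4}
  x = 3: [0↦4, 1↦4, 2↦1, 3↦0, 4↦1]  zeros at y ∈ {3}
  x = 4: [0↦1, 1↦2, 2↦3, 3↦4, 4↦0]  zeros at y ∈ {4}
Collecting zeros: affine points = {(0, 1), (0, 2), (1, 1), (1, 4), (2, 0), (2, 4), (3, 3), (4, 4)}.
Total count |C(F_5)_aff| = 8.


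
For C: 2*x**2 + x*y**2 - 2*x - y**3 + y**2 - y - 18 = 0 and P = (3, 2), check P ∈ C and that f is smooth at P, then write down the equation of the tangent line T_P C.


Tangent line at P: 14*x + 3*y - 48 = 0.

Step 1: f(3, 2) = 0, so P lies on C.
Step 2: partial derivatives
  f_x(x, y) = 4*x + y**2 - 2, f_y(x, y) = 2*x*y - 3*y**2 + 2*y - 1.
  f_x(P) = 14, f_y(P) = 3 (gradient nonzero, so P is smooth).
Step 3: tangent line at P: 14·(x − 3) + 3·(y − 2) = 0.
Expanding: 14*x + 3*y - 48 = 0.


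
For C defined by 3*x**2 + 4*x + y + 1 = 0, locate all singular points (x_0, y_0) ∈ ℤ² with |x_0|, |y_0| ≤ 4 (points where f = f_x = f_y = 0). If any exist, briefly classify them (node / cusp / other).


No singular points in the scanned grid; C is smooth there.

Compute partial derivatives:
  f_x = 6*x + 4.
  f_y = 1.
f_y = 1 is a nonzero constant, so f_y never vanishes: no point (x, y) can satisfy f = f_x = f_y = 0. In particular no (x, y) ∈ {−4, ..., 4}² is singular; the curve is smooth.


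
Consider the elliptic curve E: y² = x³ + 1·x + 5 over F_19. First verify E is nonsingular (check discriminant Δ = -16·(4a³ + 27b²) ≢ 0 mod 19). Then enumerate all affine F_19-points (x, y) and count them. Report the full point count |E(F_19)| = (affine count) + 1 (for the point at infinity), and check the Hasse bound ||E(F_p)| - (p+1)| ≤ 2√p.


Affine points = {(0, 9), (0, 10), (1, 8), (1, 11), (3, 4), (3, 15), (4, 4), (4, 15), (11, 6), (11, 13), (12, 4), (12, 15), (13, 7), (13, 12)}; affine count = 14; |E(F_19)| = 15.

Discriminant check: Δ ∝ 4a³ + 27b² = 4·1³ + 27·5² = 4·1 + 27·25 ≡ 14 (mod 19). Nonzero ⇒ E is nonsingular.
For each x ∈ F_19, compute rhs = x³ + 1·x + 5 mod 19, then count y ∈ F_19 with y² ≡ rhs.
  x = 0: rhs = 5, matching y values: 9, 10 (2 points).
  x = 1: rhs = 7, matching y values: 8, 11 (2 points).
  x = 2: rhs = 15, matching y values: none (0 points).
  x = 3: rhs = 16, matching y values: 4, 15 (2 points).
  x = 4: rhs = 16, matching y values: 4, 15 (2 points).
  x = 5: rhs = 2, matching y values: none (0 points).
  x = 6: rhs = 18, matching y values: none (0 points).
  x = 7: rhs = 13, matching y values: none (0 points).
  x = 8: rhs = 12, matching y values: none (0 points).
  x = 9: rhs = 2, matching y values: none (0 points).
  x = 10: rhs = 8, matching y values: none (0 points).
  x = 11: rhs = 17, matching y values: 6, 13 (2 points).
  x = 12: rhs = 16, matching y values: 4, 15 (2 points).
  x = 13: rhs = 11, matching y values: 7, 12 (2 points).
  x = 14: rhs = 8, matching y values: none (0 points).
  x = 15: rhs = 13, matching y values: none (0 points).
  x = 16: rhs = 13, matching y values: none (0 points).
  x = 17: rhs = 14, matching y values: none (0 points).
  x = 18: rhs = 3, matching y values: none (0 points).
Total affine count: 14.
Full point count |E(F_19)| = 14 + 1 = 15.
Hasse bound: |15 − (19+1)| = |-5| = 5 ≤ 2√19 ≈ 8.7178 ✓.


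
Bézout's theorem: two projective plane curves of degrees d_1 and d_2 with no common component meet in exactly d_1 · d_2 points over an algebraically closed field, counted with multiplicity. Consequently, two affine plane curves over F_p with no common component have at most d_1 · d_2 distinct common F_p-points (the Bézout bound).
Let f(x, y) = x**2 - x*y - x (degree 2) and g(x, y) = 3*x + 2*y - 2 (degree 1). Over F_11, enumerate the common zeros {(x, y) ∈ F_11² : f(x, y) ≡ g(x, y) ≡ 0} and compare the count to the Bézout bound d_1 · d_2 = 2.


Common zeros: {(0, 1), (3, 2)}; count = 2; Bézout bound = 2.

deg(f) = 2, deg(g) = 1, so Bézout bound = 2.
Scan x ∈ F_11. For each x, list the y ∈ F_11 with f(x, y) ≡ 0 and those with g(x, y) ≡ 0 (mod 11); the common zeros in that column are the intersection.
  x = 0: f ≡ 0 at y ∈ {0, 1, 2, 3, 4, 5, 6, 7, 8, 9, 10}; g ≡ 0 at y ∈ {1}; common: {1}.
  x = 1: f ≡ 0 at y ∈ {0}; g ≡ 0 at y ∈ {5}; common: ∅.
  x = 2: f ≡ 0 at y ∈ {1}; g ≡ 0 at y ∈ {9}; common: ∅.
  x = 3: f ≡ 0 at y ∈ {2}; g ≡ 0 at y ∈ {2}; common: {2}.
  x = 4: f ≡ 0 at y ∈ {3}; g ≡ 0 at y ∈ {6}; common: ∅.
  x = 5: f ≡ 0 at y ∈ {4}; g ≡ 0 at y ∈ {10}; common: ∅.
  x = 6: f ≡ 0 at y ∈ {5}; g ≡ 0 at y ∈ {3}; common: ∅.
  x = 7: f ≡ 0 at y ∈ {6}; g ≡ 0 at y ∈ {7}; common: ∅.
  x = 8: f ≡ 0 at y ∈ {7}; g ≡ 0 at y ∈ {0}; common: ∅.
  x = 9: f ≡ 0 at y ∈ {8}; g ≡ 0 at y ∈ {4}; common: ∅.
  x = 10: f ≡ 0 at y ∈ {9}; g ≡ 0 at y ∈ {8}; common: ∅.
Collecting: common zeros = {(0, 1), (3, 2)}, so the count is 2.
Comparison with the Bézout bound: 2 ≤ 2 = deg(f)·deg(g), as expected for curves with no common component (the bound is attained).


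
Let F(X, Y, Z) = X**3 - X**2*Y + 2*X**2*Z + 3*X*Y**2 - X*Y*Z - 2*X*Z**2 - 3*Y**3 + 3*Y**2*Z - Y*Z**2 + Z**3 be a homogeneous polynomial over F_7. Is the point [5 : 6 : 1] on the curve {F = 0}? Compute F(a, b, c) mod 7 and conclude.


F(5,6,1) ≡ 1 (mod 7); P is NOT on the curve.

Evaluate F(5, 6, 1) term-by-term (mod 7).
  X**3 ↦ 1·125·1·1 = 125
  -X**2*Y ↦ -1·25·6·1 = -150
  2*X**2*Z ↦ 2·25·1·1 = 50
  3*X*Y**2 ↦ 3·5·36·1 = 540
  -X*Y*Z ↦ -1·5·6·1 = -30
  -2*X*Z**2 ↦ -2·5·1·1 = -10
  -3*Y**3 ↦ -3·1·216·1 = -648
  3*Y**2*Z ↦ 3·1·36·1 = 108
  -Y*Z**2 ↦ -1·1·6·1 = -6
  Z**3 ↦ 1·1·1·1 = 1
Sum: F(5, 6, 1) = (125) + (-150) + (50) + (540) + (-30) + (-10) + (-648) + (108) + (-6) + (1) = -20.
Reducing mod 7: -20 ≡ 1 (mod 7).
Since F(a, b, c) ≡ 1 ≠ 0 (mod 7), P does NOT lie on the curve.


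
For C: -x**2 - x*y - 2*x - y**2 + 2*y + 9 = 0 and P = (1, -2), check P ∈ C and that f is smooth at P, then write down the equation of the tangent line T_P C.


Tangent line at P: -2*x + 5*y + 12 = 0.

Step 1: f(1, -2) = 0, so P lies on C.
Step 2: partial derivatives
  f_x(x, y) = -2*x - y - 2, f_y(x, y) = -x - 2*y + 2.
  f_x(P) = -2, f_y(P) = 5 (gradient nonzero, so P is smooth).
Step 3: tangent line at P: -2·(x − 1) + 5·(y − -2) = 0.
Expanding: -2*x + 5*y + 12 = 0.


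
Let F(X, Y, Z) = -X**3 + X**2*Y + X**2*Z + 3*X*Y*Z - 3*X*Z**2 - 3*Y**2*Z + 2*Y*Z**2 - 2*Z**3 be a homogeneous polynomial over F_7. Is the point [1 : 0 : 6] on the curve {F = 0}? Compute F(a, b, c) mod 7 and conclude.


F(1,0,6) ≡ 4 (mod 7); P is NOT on the curve.

Evaluate F(1, 0, 6) term-by-term (mod 7).
  -X**3 ↦ -1·1·1·1 = -1
  X**2*Y ↦ 1·1·0·1 = 0
  X**2*Z ↦ 1·1·1·6 = 6
  3*X*Y*Z ↦ 3·1·0·6 = 0
  -3*X*Z**2 ↦ -3·1·1·36 = -108
  -3*Y**2*Z ↦ -3·1·0·6 = 0
  2*Y*Z**2 ↦ 2·1·0·36 = 0
  -2*Z**3 ↦ -2·1·1·216 = -432
Sum: F(1, 0, 6) = (-1) + (0) + (6) + (0) + (-108) + (0) + (0) + (-432) = -535.
Reducing mod 7: -535 ≡ 4 (mod 7).
Since F(a, b, c) ≡ 4 ≠ 0 (mod 7), P does NOT lie on the curve.


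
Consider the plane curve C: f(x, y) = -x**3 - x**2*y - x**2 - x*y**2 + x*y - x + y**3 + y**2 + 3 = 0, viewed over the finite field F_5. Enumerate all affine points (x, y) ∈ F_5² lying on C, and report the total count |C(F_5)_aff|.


Affine F_5-points: {(0, 1), (0, 2), (1, 0), (3, 3), (4, 1)}; count = 5.

For each of the 25 pairs (x, y) ∈ F_5², evaluate f(x, y) mod 5. Record the zeros.
  x = 0: [0↦3, 1↦0, 2↦0, 3↦4, 4↦3]  zeros at y ∈ {1, 2}
  x = 1: [0↦0, 1↦1, 2↦3, 3↦2, 4↦4]  zeros at y ∈ {0}
  x = 2: [0↦4, 1↦2, 2↦4, 3↦1, 4↦4]  zeros at y ∈ ∅
  x = 3: [0↦4, 1↦2, 2↦2, 3↦0, 4↦2]  zeros at y ∈ {3}
  x = 4: [0↦4, 1↦0, 2↦1, 3↦3, 4↦2]  zeros at y ∈ {1}
Collecting zeros: affine points = {(0, 1), (0, 2), (1, 0), (3, 3), (4, 1)}.
Total count |C(F_5)_aff| = 5.


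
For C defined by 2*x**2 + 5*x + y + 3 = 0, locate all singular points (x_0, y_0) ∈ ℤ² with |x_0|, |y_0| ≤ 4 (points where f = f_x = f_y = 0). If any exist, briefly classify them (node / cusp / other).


No singular points in the scanned grid; C is smooth there.

Compute partial derivatives:
  f_x = 4*x + 5.
  f_y = 1.
f_y = 1 is a nonzero constant, so f_y never vanishes: no point (x, y) can satisfy f = f_x = f_y = 0. In particular no (x, y) ∈ {−4, ..., 4}² is singular; the curve is smooth.


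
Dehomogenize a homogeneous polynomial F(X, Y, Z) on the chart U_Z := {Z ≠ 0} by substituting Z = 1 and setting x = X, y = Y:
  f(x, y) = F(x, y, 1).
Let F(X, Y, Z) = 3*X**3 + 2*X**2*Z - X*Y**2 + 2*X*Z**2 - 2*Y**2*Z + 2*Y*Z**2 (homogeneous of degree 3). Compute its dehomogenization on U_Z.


f(x, y) = 3*x**3 + 2*x**2 - x*y**2 + 2*x - 2*y**2 + 2*y

On U_Z we set Z = 1. Each monomial c·X^i·Y^j·Z^k in F becomes c·x^i·y^j·1^k = c·x^i·y^j.
Substituting Z = 1: F(X, Y, 1) = 3*x**3 + 2*x**2 - x*y**2 + 2*x - 2*y**2 + 2*y.
Note: deg(f) ≤ deg(F) = 3; strict inequality happens when F is divisible by Z (lost terms).


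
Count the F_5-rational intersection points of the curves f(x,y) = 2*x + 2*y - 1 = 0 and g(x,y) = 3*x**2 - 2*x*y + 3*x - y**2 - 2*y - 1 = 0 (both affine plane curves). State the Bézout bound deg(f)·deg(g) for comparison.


Common zeros: {(2, 1), (3, 0)}; count = 2; Bézout bound = 2.

deg(f) = 1, deg(g) = 2, so Bézout bound = 2.
Scan x ∈ F_5. For each x, list the y ∈ F_5 with f(x, y) ≡ 0 and those with g(x, y) ≡ 0 (mod 5); the common zeros in that column are the intersection.
  x = 0: f ≡ 0 at y ∈ {3}; g ≡ 0 at y ∈ {4}; common: ∅.
  x = 1: f ≡ 0 at y ∈ {2}; g ≡ 0 at y ∈ {0, 1}; common: ∅.
  x = 2: f ≡ 0 at y ∈ {1}; g ≡ 0 at y ∈ {1, 3}; common: {1}.
  x = 3: f ≡ 0 at y ∈ {0}; g ≡ 0 at y ∈ {0, 2}; common: {0}.
  x = 4: f ≡ 0 at y ∈ {4}; g ≡ 0 at y ∈ {2, 3}; common: ∅.
Collecting: common zeros = {(2, 1), (3, 0)}, so the count is 2.
Comparison with the Bézout bound: 2 ≤ 2 = deg(f)·deg(g), as expected for curves with no common component (the bound is attained).


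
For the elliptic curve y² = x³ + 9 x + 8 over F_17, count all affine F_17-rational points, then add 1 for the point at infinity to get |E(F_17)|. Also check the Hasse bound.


Affine points = {(0, 5), (0, 12), (1, 1), (1, 16), (2, 0), (5, 5), (5, 12), (9, 6), (9, 11), (12, 5), (12, 12), (15, 4), (15, 13), (16, 7), (16, 10)}; affine count = 15; |E(F_17)| = 16.

Discriminant check: Δ ∝ 4a³ + 27b² = 4·9³ + 27·8² = 4·729 + 27·64 ≡ 3 (mod 17). Nonzero ⇒ E is nonsingular.
For each x ∈ F_17, compute rhs = x³ + 9·x + 8 mod 17, then count y ∈ F_17 with y² ≡ rhs.
  x = 0: rhs = 8, matching y values: 5, 12 (2 points).
  x = 1: rhs = 1, matching y values: 1, 16 (2 points).
  x = 2: rhs = 0, matching y values: 0 (1 points).
  x = 3: rhs = 11, matching y values: none (0 points).
  x = 4: rhs = 6, matching y values: none (0 points).
  x = 5: rhs = 8, matching y values: 5, 12 (2 points).
  x = 6: rhs = 6, matching y values: none (0 points).
  x = 7: rhs = 6, matching y values: none (0 points).
  x = 8: rhs = 14, matching y values: none (0 points).
  x = 9: rhs = 2, matching y values: 6, 11 (2 points).
  x = 10: rhs = 10, matching y values: none (0 points).
  x = 11: rhs = 10, matching y values: none (0 points).
  x = 12: rhs = 8, matching y values: 5, 12 (2 points).
  x = 13: rhs = 10, matching y values: none (0 points).
  x = 14: rhs = 5, matching y values: none (0 points).
  x = 15: rhs = 16, matching y values: 4, 13 (2 points).
  x = 16: rhs = 15, matching y values: 7, 10 (2 points).
Total affine count: 15.
Full point count |E(F_17)| = 15 + 1 = 16.
Hasse bound: |16 − (17+1)| = |-2| = 2 ≤ 2√17 ≈ 8.2462 ✓.


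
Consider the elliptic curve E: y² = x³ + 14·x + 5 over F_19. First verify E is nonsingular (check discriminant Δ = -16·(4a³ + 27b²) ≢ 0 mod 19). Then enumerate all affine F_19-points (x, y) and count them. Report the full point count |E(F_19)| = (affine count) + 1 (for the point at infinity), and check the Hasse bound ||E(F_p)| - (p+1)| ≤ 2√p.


Affine points = {(0, 9), (0, 10), (1, 1), (1, 18), (3, 6), (3, 13), (4, 7), (4, 12), (6, 1), (6, 18), (7, 3), (7, 16), (9, 9), (9, 10), (10, 9), (10, 10), (12, 1), (12, 18), (13, 3), (13, 16), (14, 0), (17, 8), (17, 11), (18, 3), (18, 16)}; affine count = 25; |E(F_19)| = 26.

Discriminant check: Δ ∝ 4a³ + 27b² = 4·14³ + 27·5² = 4·2744 + 27·25 ≡ 4 (mod 19). Nonzero ⇒ E is nonsingular.
For each x ∈ F_19, compute rhs = x³ + 14·x + 5 mod 19, then count y ∈ F_19 with y² ≡ rhs.
  x = 0: rhs = 5, matching y values: 9, 10 (2 points).
  x = 1: rhs = 1, matching y values: 1, 18 (2 points).
  x = 2: rhs = 3, matching y values: none (0 points).
  x = 3: rhs = 17, matching y values: 6, 13 (2 points).
  x = 4: rhs = 11, matching y values: 7, 12 (2 points).
  x = 5: rhs = 10, matching y values: none (0 points).
  x = 6: rhs = 1, matching y values: 1, 18 (2 points).
  x = 7: rhs = 9, matching y values: 3, 16 (2 points).
  x = 8: rhs = 2, matching y values: none (0 points).
  x = 9: rhs = 5, matching y values: 9, 10 (2 points).
  x = 10: rhs = 5, matching y values: 9, 10 (2 points).
  x = 11: rhs = 8, matching y values: none (0 points).
  x = 12: rhs = 1, matching y values: 1, 18 (2 points).
  x = 13: rhs = 9, matching y values: 3, 16 (2 points).
  x = 14: rhs = 0, matching y values: 0 (1 points).
  x = 15: rhs = 18, matching y values: none (0 points).
  x = 16: rhs = 12, matching y values: none (0 points).
  x = 17: rhs = 7, matching y values: 8, 11 (2 points).
  x = 18: rhs = 9, matching y values: 3, 16 (2 points).
Total affine count: 25.
Full point count |E(F_19)| = 25 + 1 = 26.
Hasse bound: |26 − (19+1)| = |6| = 6 ≤ 2√19 ≈ 8.7178 ✓.


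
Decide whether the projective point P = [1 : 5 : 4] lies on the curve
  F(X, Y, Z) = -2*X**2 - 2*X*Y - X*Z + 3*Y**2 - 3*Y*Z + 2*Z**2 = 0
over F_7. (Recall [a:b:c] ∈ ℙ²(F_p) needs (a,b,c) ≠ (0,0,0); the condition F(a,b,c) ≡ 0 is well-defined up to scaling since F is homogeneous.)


F(1,5,4) ≡ 3 (mod 7); P is NOT on the curve.

Evaluate F(1, 5, 4) term-by-term (mod 7).
  -2*X**2 ↦ -2·1·1·1 = -2
  -2*X*Y ↦ -2·1·5·1 = -10
  -X*Z ↦ -1·1·1·4 = -4
  3*Y**2 ↦ 3·1·25·1 = 75
  -3*Y*Z ↦ -3·1·5·4 = -60
  2*Z**2 ↦ 2·1·1·16 = 32
Sum: F(1, 5, 4) = (-2) + (-10) + (-4) + (75) + (-60) + (32) = 31.
Reducing mod 7: 31 ≡ 3 (mod 7).
Since F(a, b, c) ≡ 3 ≠ 0 (mod 7), P does NOT lie on the curve.


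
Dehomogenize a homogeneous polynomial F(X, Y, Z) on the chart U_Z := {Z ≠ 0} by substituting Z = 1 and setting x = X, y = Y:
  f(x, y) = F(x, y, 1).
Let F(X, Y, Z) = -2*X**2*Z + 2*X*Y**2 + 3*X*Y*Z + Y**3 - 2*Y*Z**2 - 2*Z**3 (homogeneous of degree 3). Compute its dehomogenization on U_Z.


f(x, y) = -2*x**2 + 2*x*y**2 + 3*x*y + y**3 - 2*y - 2

On U_Z we set Z = 1. Each monomial c·X^i·Y^j·Z^k in F becomes c·x^i·y^j·1^k = c·x^i·y^j.
Substituting Z = 1: F(X, Y, 1) = -2*x**2 + 2*x*y**2 + 3*x*y + y**3 - 2*y - 2.
Note: deg(f) ≤ deg(F) = 3; strict inequality happens when F is divisible by Z (lost terms).


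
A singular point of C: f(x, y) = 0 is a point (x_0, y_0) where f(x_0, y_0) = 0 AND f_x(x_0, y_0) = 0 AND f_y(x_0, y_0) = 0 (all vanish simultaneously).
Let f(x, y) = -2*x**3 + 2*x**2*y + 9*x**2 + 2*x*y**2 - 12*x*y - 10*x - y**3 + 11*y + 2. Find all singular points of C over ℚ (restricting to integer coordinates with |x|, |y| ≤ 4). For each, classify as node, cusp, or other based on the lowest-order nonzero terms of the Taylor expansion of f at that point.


Singular points: {(2, 1)}; classification: node.

Compute partial derivatives:
  f_x = -6*x**2 + 4*x*y + 18*x + 2*y**2 - 12*y - 10.
  f_y = 2*x**2 + 4*x*y - 12*x - 3*y**2 + 11.
Scan x_0 ∈ {−4, ..., 4}. For each x_0, f_y(x_0, y) is a polynomial in y; find its integer roots y ∈ {−4, ..., 4}, then test f_x and f at those candidates.
  x = -4: f_y(-4, y) = -3*y**2 - 16*y + 91; no integer root y with |y| ≤ 4.
  x = -3: f_y(-3, y) = -3*y**2 - 12*y + 65; no integer root y with |y| ≤ 4.
  x = -2: f_y(-2, y) = -3*y**2 - 8*y + 43; no integer root y with |y| ≤ 4.
  x = -1: f_y(-1, y) = -3*y**2 - 4*y + 25; no integer root y with |y| ≤ 4.
  x = 0: f_y(0, y) = 11 - 3*y**2; no integer root y with |y| ≤ 4.
  x = 1: f_y(1, y) = -3*y**2 + 4*y + 1; no integer root y with |y| ≤ 4.
  x = 2: f_y(2, y) = -3*y**2 + 8*y - 5; vanishes at y ∈ {1}. (2, 1): f_x = 0, f = 0 — SINGULAR.
  x = 3: f_y(3, y) = -3*y**2 + 12*y - 7; no integer root y with |y| ≤ 4.
  x = 4: f_y(4, y) = -3*y**2 + 16*y - 5; no integer root y with |y| ≤ 4.
Only singular point on the grid: (2, 1).
Classify: substitute x = 2 + u, y = 1 + v and expand: f = -2*u**3 + 2*u**2*v - u**2 + 2*u*v**2 - v**3 + v**2.
No constant or linear terms (consistent with a singular point). Quadratic part: -u**2 + v**2. Cubic part: -2*u**3 + 2*u**2*v + 2*u*v**2 - v**3.
The quadratic part v**2 - u**2 = (v − u)(v + u) splits into two distinct linear factors, so there are two distinct tangent lines y − 1 = ±(x − 2) — this is a node (ordinary double point).
Classification: node.


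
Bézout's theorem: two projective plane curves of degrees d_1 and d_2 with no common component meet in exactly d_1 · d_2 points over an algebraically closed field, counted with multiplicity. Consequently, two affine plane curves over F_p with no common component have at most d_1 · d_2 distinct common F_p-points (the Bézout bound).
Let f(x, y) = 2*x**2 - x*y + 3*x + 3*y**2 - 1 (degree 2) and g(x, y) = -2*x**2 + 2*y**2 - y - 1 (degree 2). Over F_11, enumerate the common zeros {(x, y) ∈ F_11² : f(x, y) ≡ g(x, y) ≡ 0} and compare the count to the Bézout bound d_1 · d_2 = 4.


Common zeros: {(10, 10)}; count = 1; Bézout bound = 4.

deg(f) = 2, deg(g) = 2, so Bézout bound = 4.
Scan x ∈ F_11. For each x, list the y ∈ F_11 with f(x, y) ≡ 0 and those with g(x, y) ≡ 0 (mod 11); the common zeros in that column are the intersection.
  x = 0: f ≡ 0 at y ∈ {2, 9}; g ≡ 0 at y ∈ {1, 5}; common: ∅.
  x = 1: f ≡ 0 at y ∈ ∅; g ≡ 0 at y ∈ {7, 10}; common: ∅.
  x = 2: f ≡ 0 at y ∈ ∅; g ≡ 0 at y ∈ ∅; common: ∅.
  x = 3: f ≡ 0 at y ∈ {3, 9}; g ≡ 0 at y ∈ ∅; common: ∅.
  x = 4: f ≡ 0 at y ∈ ∅; g ≡ 0 at y ∈ {0, 6}; common: ∅.
  x = 5: f ≡ 0 at y ∈ {2, 7}; g ≡ 0 at y ∈ ∅; common: ∅.
  x = 6: f ≡ 0 at y ∈ ∅; g ≡ 0 at y ∈ ∅; common: ∅.
  x = 7: f ≡ 0 at y ∈ ∅; g ≡ 0 at y ∈ {0, 6}; common: ∅.
  x = 8: f ≡ 0 at y ∈ {3, 7}; g ≡ 0 at y ∈ ∅; common: ∅.
  x = 9: f ≡ 0 at y ∈ {6, 8}; g ≡ 0 at y ∈ ∅; common: ∅.
  x = 10: f ≡ 0 at y ∈ {8, 10}; g ≡ 0 at y ∈ {7, 10}; common: {10}.
Collecting: common zeros = {(10, 10)}, so the count is 1.
Comparison with the Bézout bound: 1 ≤ 4 = deg(f)·deg(g), as expected for curves with no common component (the affine F_11-count falls short of the bound because intersections may lie at infinity, over extension fields, or carry multiplicity).


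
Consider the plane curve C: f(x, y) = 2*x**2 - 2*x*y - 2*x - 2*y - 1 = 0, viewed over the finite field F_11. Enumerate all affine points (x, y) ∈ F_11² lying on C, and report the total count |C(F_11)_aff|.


Affine F_11-points: {(0, 5), (1, 8), (2, 6), (3, 0), (4, 10), (5, 6), (6, 5), (7, 10), (8, 8), (9, 0)}; count = 10.

For each of the 121 pairs (x, y) ∈ F_11², evaluate f(x, y) mod 11. Record the zeros.
  x = 0: [0↦10, 1↦8, 2↦6, 3↦4, 4↦2, 5↦0, 6↦9, 7↦7, 8↦5, 9↦3, 10↦1]  zeros at y ∈ {5}
  x = 1: [0↦10, 1↦6, 2↦2, 3↦9, 4↦5, 5↦1, 6↦8, 7↦4, 8↦0, 9↦7, 10↦3]  zeros at y ∈ {8}
  x = 2: [0↦3, 1↦8, 2↦2, 3↦7, 4↦1, 5↦6, 6↦0, 7↦5, 8↦10, 9↦4, 10↦9]  zeros at y ∈ {6}
  x = 3: [0↦0, 1↦3, 2↦6, 3↦9, 4↦1, 5↦4, 6↦7, 7↦10, 8↦2, 9↦5, 10↦8]  zeros at y ∈ {0}
  x = 4: [0↦1, 1↦2, 2↦3, 3↦4, 4↦5, 5↦6, 6↦7, 7↦8, 8↦9, 9↦10, 10↦0]  zeros at y ∈ {10}
  x = 5: [0↦6, 1↦5, 2↦4, 3↦3, 4↦2, 5↦1, 6↦0, 7↦10, 8↦9, 9↦8, 10↦7]  zeros at y ∈ {6}
  x = 6: [0↦4, 1↦1, 2↦9, 3↦6, 4↦3, 5↦0, 6↦8, 7↦5, 8↦2, 9↦10, 10↦7]  zeros at y ∈ {5}
  x = 7: [0↦6, 1↦1, 2↦7, 3↦2, 4↦8, 5↦3, 6↦9, 7↦4, 8↦10, 9↦5, 10↦0]  zeros at y ∈ {10}
  x = 8: [0↦1, 1↦5, 2↦9, 3↦2, 4↦6, 5↦10, 6↦3, 7↦7, 8↦0, 9↦4, 10↦8]  zeros at y ∈ {8}
  x = 9: [0↦0, 1↦2, 2↦4, 3↦6, 4↦8, 5↦10, 6↦1, 7↦3, 8↦5, 9↦7, 10↦9]  zeros at y ∈ {0}
  x = 10: [0↦3, 1↦3, 2↦3, 3↦3, 4↦3, 5↦3, 6↦3, 7↦3, 8↦3, 9↦3, 10↦3]  zeros at y ∈ ∅
Collecting zeros: affine points = {(0, 5), (1, 8), (2, 6), (3, 0), (4, 10), (5, 6), (6, 5), (7, 10), (8, 8), (9, 0)}.
Total count |C(F_11)_aff| = 10.


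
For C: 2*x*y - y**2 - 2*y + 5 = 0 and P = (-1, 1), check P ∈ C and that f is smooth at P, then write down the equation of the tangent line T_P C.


Tangent line at P: 2*x - 6*y + 8 = 0.

Step 1: f(-1, 1) = 0, so P lies on C.
Step 2: partial derivatives
  f_x(x, y) = 2*y, f_y(x, y) = 2*x - 2*y - 2.
  f_x(P) = 2, f_y(P) = -6 (gradient nonzero, so P is smooth).
Step 3: tangent line at P: 2·(x − -1) + -6·(y − 1) = 0.
Expanding: 2*x - 6*y + 8 = 0.


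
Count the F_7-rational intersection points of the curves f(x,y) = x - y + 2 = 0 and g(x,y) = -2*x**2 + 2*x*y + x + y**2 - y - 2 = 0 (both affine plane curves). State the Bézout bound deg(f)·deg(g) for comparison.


Common zeros: {(0, 2), (6, 1)}; count = 2; Bézout bound = 2.

deg(f) = 1, deg(g) = 2, so Bézout bound = 2.
Scan x ∈ F_7. For each x, list the y ∈ F_7 with f(x, y) ≡ 0 and those with g(x, y) ≡ 0 (mod 7); the common zeros in that column are the intersection.
  x = 0: f ≡ 0 at y ∈ {2}; g ≡ 0 at y ∈ {2, 6}; common: {2}.
  x = 1: f ≡ 0 at y ∈ {3}; g ≡ 0 at y ∈ ∅; common: ∅.
  x = 2: f ≡ 0 at y ∈ {4}; g ≡ 0 at y ∈ ∅; common: ∅.
  x = 3: f ≡ 0 at y ∈ {5}; g ≡ 0 at y ∈ {3, 6}; common: ∅.
  x = 4: f ≡ 0 at y ∈ {6}; g ≡ 0 at y ∈ {3, 4}; common: ∅.
  x = 5: f ≡ 0 at y ∈ {0}; g ≡ 0 at y ∈ ∅; common: ∅.
  x = 6: f ≡ 0 at y ∈ {1}; g ≡ 0 at y ∈ {1, 2}; common: {1}.
Collecting: common zeros = {(0, 2), (6, 1)}, so the count is 2.
Comparison with the Bézout bound: 2 ≤ 2 = deg(f)·deg(g), as expected for curves with no common component (the bound is attained).


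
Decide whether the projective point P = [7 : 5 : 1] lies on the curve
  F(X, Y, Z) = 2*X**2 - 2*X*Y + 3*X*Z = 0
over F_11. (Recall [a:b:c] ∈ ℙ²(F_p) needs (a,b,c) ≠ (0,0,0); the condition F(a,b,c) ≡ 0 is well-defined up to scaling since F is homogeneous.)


F(7,5,1) ≡ 5 (mod 11); P is NOT on the curve.

Evaluate F(7, 5, 1) term-by-term (mod 11).
  2*X**2 ↦ 2·49·1·1 = 98
  -2*X*Y ↦ -2·7·5·1 = -70
  3*X*Z ↦ 3·7·1·1 = 21
Sum: F(7, 5, 1) = (98) + (-70) + (21) = 49.
Reducing mod 11: 49 ≡ 5 (mod 11).
Since F(a, b, c) ≡ 5 ≠ 0 (mod 11), P does NOT lie on the curve.


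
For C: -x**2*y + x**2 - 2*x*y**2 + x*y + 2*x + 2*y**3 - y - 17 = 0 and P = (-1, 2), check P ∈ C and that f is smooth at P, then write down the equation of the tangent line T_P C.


Tangent line at P: -2*x + 29*y - 60 = 0.

Step 1: f(-1, 2) = 0, so P lies on C.
Step 2: partial derivatives
  f_x(x, y) = -2*x*y + 2*x - 2*y**2 + y + 2, f_y(x, y) = -x**2 - 4*x*y + x + 6*y**2 - 1.
  f_x(P) = -2, f_y(P) = 29 (gradient nonzero, so P is smooth).
Step 3: tangent line at P: -2·(x − -1) + 29·(y − 2) = 0.
Expanding: -2*x + 29*y - 60 = 0.


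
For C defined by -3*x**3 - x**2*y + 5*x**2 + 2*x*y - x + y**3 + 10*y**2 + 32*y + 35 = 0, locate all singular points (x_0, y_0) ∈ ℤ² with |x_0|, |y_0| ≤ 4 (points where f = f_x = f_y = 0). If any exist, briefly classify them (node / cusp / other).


Singular points: {(1, -3)}; classification: node.

Compute partial derivatives:
  f_x = -9*x**2 - 2*x*y + 10*x + 2*y - 1.
  f_y = -x**2 + 2*x + 3*y**2 + 20*y + 32.
Scan x_0 ∈ {−4, ..., 4}. For each x_0, f_y(x_0, y) is a polynomial in y; find its integer roots y ∈ {−4, ..., 4}, then test f_x and f at those candidates.
  x = -4: f_y(-4, y) = 3*y**2 + 20*y + 8; no integer root y with |y| ≤ 4.
  x = -3: f_y(-3, y) = 3*y**2 + 20*y + 17; vanishes at y ∈ {-1}. (-3, -1): f_x = -120 ≠ 0.
  x = -2: f_y(-2, y) = 3*y**2 + 20*y + 24; no integer root y with |y| ≤ 4.
  x = -1: f_y(-1, y) = 3*y**2 + 20*y + 29; no integer root y with |y| ≤ 4.
  x = 0: f_y(0, y) = 3*y**2 + 20*y + 32; vanishes at y ∈ {-4}. (0, -4): f_x = -9 ≠ 0.
  x = 1: f_y(1, y) = 3*y**2 + 20*y + 33; vanishes at y ∈ {-3}. (1, -3): f_x = 0, f = 0 — SINGULAR.
  x = 2: f_y(2, y) = 3*y**2 + 20*y + 32; vanishes at y ∈ {-4}. (2, -4): f_x = -9 ≠ 0.
  x = 3: f_y(3, y) = 3*y**2 + 20*y + 29; no integer root y with |y| ≤ 4.
  x = 4: f_y(4, y) = 3*y**2 + 20*y + 24; no integer root y with |y| ≤ 4.
Only singular point on the grid: (1, -3).
Classify: substitute x = 1 + u, y = -3 + v and expand: f = -3*u**3 - u**2*v - u**2 + v**3 + v**2.
No constant or linear terms (consistent with a singular point). Quadratic part: -u**2 + v**2. Cubic part: -3*u**3 - u**2*v + v**3.
The quadratic part v**2 - u**2 = (v − u)(v + u) splits into two distinct linear factors, so there are two distinct tangent lines y − -3 = ±(x − 1) — this is a node (ordinary double point).
Classification: node.


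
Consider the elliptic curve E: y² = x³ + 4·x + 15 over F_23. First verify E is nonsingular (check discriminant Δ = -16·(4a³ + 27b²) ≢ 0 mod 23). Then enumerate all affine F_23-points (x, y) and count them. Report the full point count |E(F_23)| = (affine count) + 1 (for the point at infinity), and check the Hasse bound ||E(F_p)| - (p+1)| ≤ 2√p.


Affine points = {(2, 10), (2, 13), (3, 10), (3, 13), (4, 7), (4, 16), (6, 5), (6, 18), (7, 8), (7, 15), (14, 3), (14, 20), (15, 0), (16, 9), (16, 14), (18, 10), (18, 13), (19, 2), (19, 21)}; affine count = 19; |E(F_23)| = 20.

Discriminant check: Δ ∝ 4a³ + 27b² = 4·4³ + 27·15² = 4·64 + 27·225 ≡ 6 (mod 23). Nonzero ⇒ E is nonsingular.
For each x ∈ F_23, compute rhs = x³ + 4·x + 15 mod 23, then count y ∈ F_23 with y² ≡ rhs.
  x = 0: rhs = 15, matching y values: none (0 points).
  x = 1: rhs = 20, matching y values: none (0 points).
  x = 2: rhs = 8, matching y values: 10, 13 (2 points).
  x = 3: rhs = 8, matching y values: 10, 13 (2 points).
  x = 4: rhs = 3, matching y values: 7, 16 (2 points).
  x = 5: rhs = 22, matching y values: none (0 points).
  x = 6: rhs = 2, matching y values: 5, 18 (2 points).
  x = 7: rhs = 18, matching y values: 8, 15 (2 points).
  x = 8: rhs = 7, matching y values: none (0 points).
  x = 9: rhs = 21, matching y values: none (0 points).
  x = 10: rhs = 20, matching y values: none (0 points).
  x = 11: rhs = 10, matching y values: none (0 points).
  x = 12: rhs = 20, matching y values: none (0 points).
  x = 13: rhs = 10, matching y values: none (0 points).
  x = 14: rhs = 9, matching y values: 3, 20 (2 points).
  x = 15: rhs = 0, matching y values: 0 (1 points).
  x = 16: rhs = 12, matching y values: 9, 14 (2 points).
  x = 17: rhs = 5, matching y values: none (0 points).
  x = 18: rhs = 8, matching y values: 10, 13 (2 points).
  x = 19: rhs = 4, matching y values: 2, 21 (2 points).
  x = 20: rhs = 22, matching y values: none (0 points).
  x = 21: rhs = 22, matching y values: none (0 points).
  x = 22: rhs = 10, matching y values: none (0 points).
Total affine count: 19.
Full point count |E(F_23)| = 19 + 1 = 20.
Hasse bound: |20 − (23+1)| = |-4| = 4 ≤ 2√23 ≈ 9.5917 ✓.


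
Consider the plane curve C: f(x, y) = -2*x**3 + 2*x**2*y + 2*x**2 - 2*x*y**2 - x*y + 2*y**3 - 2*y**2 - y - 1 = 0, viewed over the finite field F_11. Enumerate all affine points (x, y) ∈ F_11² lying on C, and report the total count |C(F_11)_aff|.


Affine F_11-points: {(1, 9), (2, 7), (2, 8), (2, 10), (5, 8), (6, 1), (8, 2)}; count = 7.

For each of the 121 pairs (x, y) ∈ F_11², evaluate f(x, y) mod 11. Record the zeros.
  x = 0: [0↦10, 1↦9, 2↦5, 3↦10, 4↦3, 5↦7, 6↦1, 7↦8, 8↦7, 9↦10, 10↦7]  zeros at y ∈ ∅
  x = 1: [0↦10, 1↦8, 2↦10, 3↦6, 4↦8, 5↦6, 6↦1, 7↦5, 8↦8, 9↦0, 10↦4]  zeros at y ∈ {9}
  x = 2: [0↦2, 1↦3, 2↦4, 3↦6, 4↦10, 5↦6, 6↦6, 7↦0, 8↦0, 9↦7, 10↦0]  zeros at y ∈ {7, 8, 10}
  x = 3: [0↦7, 1↦4, 2↦8, 3↦9, 4↦8, 5↦6, 6↦4, 7↦3, 8↦4, 9↦8, 10↦5]  zeros at y ∈ ∅
  x = 4: [0↦2, 1↦10, 2↦10, 3↦3, 4↦1, 5↦5, 6↦5, 7↦2, 8↦8, 9↦2, 10↦7]  zeros at y ∈ ∅
  x = 5: [0↦8, 1↦9, 2↦9, 3↦9, 4↦10, 5↦2, 6↦8, 7↦7, 8↦0, 9↦10, 10↦5]  zeros at y ∈ {8}
  x = 6: [0↦2, 1↦0, 2↦4, 3↦4, 4↦1, 5↦7, 6↦1, 7↦6, 8↦1, 9↦9, 10↦9]  zeros at y ∈ {1}
  x = 7: [0↦5, 1↦4, 2↦5, 3↦9, 4↦6, 5↦8, 6↦5, 7↦9, 8↦10, 9↦9, 10↦7]  zeros at y ∈ ∅
  x = 8: [0↦5, 1↦9, 2↦0, 3↦1, 4↦2, 5↦4, 6↦8, 7↦4, 8↦4, 9↦9, 10↦9]  zeros at y ∈ {2}
  x = 9: [0↦1, 1↦3, 2↦10, 3↦1, 4↦10, 5↦5, 6↦9, 7↦1, 8↦4, 9↦8, 10↦3]  zeros at y ∈ ∅
  x = 10: [0↦3, 1↦7, 2↦1, 3↦8, 4↦7, 5↦10, 6↦7, 7↦10, 8↦9, 9↦5, 10↦10]  zeros at y ∈ ∅
Collecting zeros: affine points = {(1, 9), (2, 7), (2, 8), (2, 10), (5, 8), (6, 1), (8, 2)}.
Total count |C(F_11)_aff| = 7.


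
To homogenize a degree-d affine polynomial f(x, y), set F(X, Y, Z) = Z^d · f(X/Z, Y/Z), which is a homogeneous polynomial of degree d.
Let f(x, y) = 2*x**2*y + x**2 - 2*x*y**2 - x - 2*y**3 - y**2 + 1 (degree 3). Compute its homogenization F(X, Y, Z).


F(X, Y, Z) = 2*X**2*Y + X**2*Z - 2*X*Y**2 - X*Z**2 - 2*Y**3 - Y**2*Z + Z**3

deg(f) = 3.
Substitute x = X/Z, y = Y/Z into f, then multiply by Z^3.
  monomial 2·x^2·y^1 ↦ 2·X^2·Y^1·Z^0.
  monomial 1·x^2·y^0 ↦ 1·X^2·Y^0·Z^1.
  monomial -2·x^1·y^2 ↦ -2·X^1·Y^2·Z^0.
  monomial -1·x^1·y^0 ↦ -1·X^1·Y^0·Z^2.
  monomial -2·x^0·y^3 ↦ -2·X^0·Y^3·Z^0.
  monomial -1·x^0·y^2 ↦ -1·X^0·Y^2·Z^1.
  monomial 1·x^0·y^0 ↦ 1·X^0·Y^0·Z^3.
Collecting: F(X, Y, Z) = 2*X**2*Y + X**2*Z - 2*X*Y**2 - X*Z**2 - 2*Y**3 - Y**2*Z + Z**3.


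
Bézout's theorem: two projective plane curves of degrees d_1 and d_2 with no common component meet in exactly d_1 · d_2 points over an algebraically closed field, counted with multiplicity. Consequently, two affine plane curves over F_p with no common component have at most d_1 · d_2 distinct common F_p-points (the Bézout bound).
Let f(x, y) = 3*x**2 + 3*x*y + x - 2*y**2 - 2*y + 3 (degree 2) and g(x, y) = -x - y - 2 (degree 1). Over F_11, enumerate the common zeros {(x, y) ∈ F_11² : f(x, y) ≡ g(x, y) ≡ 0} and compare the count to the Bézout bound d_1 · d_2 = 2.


Common zeros: {(4, 5), (7, 2)}; count = 2; Bézout bound = 2.

deg(f) = 2, deg(g) = 1, so Bézout bound = 2.
Scan x ∈ F_11. For each x, list the y ∈ F_11 with f(x, y) ≡ 0 and those with g(x, y) ≡ 0 (mod 11); the common zeros in that column are the intersection.
  x = 0: f ≡ 0 at y ∈ ∅; g ≡ 0 at y ∈ {9}; common: ∅.
  x = 1: f ≡ 0 at y ∈ ∅; g ≡ 0 at y ∈ {8}; common: ∅.
  x = 2: f ≡ 0 at y ∈ {3, 10}; g ≡ 0 at y ∈ {7}; common: ∅.
  x = 3: f ≡ 0 at y ∈ {0, 9}; g ≡ 0 at y ∈ {6}; common: ∅.
  x = 4: f ≡ 0 at y ∈ {0, 5}; g ≡ 0 at y ∈ {5}; common: {5}.
  x = 5: f ≡ 0 at y ∈ ∅; g ≡ 0 at y ∈ {4}; common: ∅.
  x = 6: f ≡ 0 at y ∈ {9, 10}; g ≡ 0 at y ∈ {3}; common: ∅.
  x = 7: f ≡ 0 at y ∈ {2}; g ≡ 0 at y ∈ {2}; common: {2}.
  x = 8: f ≡ 0 at y ∈ ∅; g ≡ 0 at y ∈ {1}; common: ∅.
  x = 9: f ≡ 0 at y ∈ {2, 5}; g ≡ 0 at y ∈ {0}; common: ∅.
  x = 10: f ≡ 0 at y ∈ ∅; g ≡ 0 at y ∈ {10}; common: ∅.
Collecting: common zeros = {(4, 5), (7, 2)}, so the count is 2.
Comparison with the Bézout bound: 2 ≤ 2 = deg(f)·deg(g), as expected for curves with no common component (the bound is attained).


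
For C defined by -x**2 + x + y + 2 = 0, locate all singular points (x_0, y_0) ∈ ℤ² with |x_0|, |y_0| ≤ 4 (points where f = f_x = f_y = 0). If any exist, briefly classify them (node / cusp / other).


No singular points in the scanned grid; C is smooth there.

Compute partial derivatives:
  f_x = 1 - 2*x.
  f_y = 1.
f_y = 1 is a nonzero constant, so f_y never vanishes: no point (x, y) can satisfy f = f_x = f_y = 0. In particular no (x, y) ∈ {−4, ..., 4}² is singular; the curve is smooth.


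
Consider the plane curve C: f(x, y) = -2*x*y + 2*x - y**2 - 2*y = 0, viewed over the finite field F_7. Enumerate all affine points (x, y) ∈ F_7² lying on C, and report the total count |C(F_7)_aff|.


Affine F_7-points: {(0, 0), (0, 5), (3, 2), (3, 4), (5, 3), (5, 6)}; count = 6.

For each of the 49 pairs (x, y) ∈ F_7², evaluate f(x, y) mod 7. Record the zeros.
  x = 0: [0↦0, 1↦4, 2↦6, 3↦6, 4↦4, 5↦0, 6↦1]  zeros at y ∈ {0, 5}
  x = 1: [0↦2, 1↦4, 2↦4, 3↦2, 4↦5, 5↦6, 6↦5]  zeros at y ∈ ∅
  x = 2: [0↦4, 1↦4, 2↦2, 3↦5, 4↦6, 5↦5, 6↦2]  zeros at y ∈ ∅
  x = 3: [0↦6, 1↦4, 2↦0, 3↦1, 4↦0, 5↦4, 6↦6]  zeros at y ∈ {2, 4}
  x = 4: [0↦1, 1↦4, 2↦5, 3↦4, 4↦1, 5↦3, 6↦3]  zeros at y ∈ ∅
  x = 5: [0↦3, 1↦4, 2↦3, 3↦0, 4↦2, 5↦2, 6↦0]  zeros at y ∈ {3, 6}
  x = 6: [0↦5, 1↦4, 2↦1, 3↦3, 4↦3, 5↦1, 6↦4]  zeros at y ∈ ∅
Collecting zeros: affine points = {(0, 0), (0, 5), (3, 2), (3, 4), (5, 3), (5, 6)}.
Total count |C(F_7)_aff| = 6.
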